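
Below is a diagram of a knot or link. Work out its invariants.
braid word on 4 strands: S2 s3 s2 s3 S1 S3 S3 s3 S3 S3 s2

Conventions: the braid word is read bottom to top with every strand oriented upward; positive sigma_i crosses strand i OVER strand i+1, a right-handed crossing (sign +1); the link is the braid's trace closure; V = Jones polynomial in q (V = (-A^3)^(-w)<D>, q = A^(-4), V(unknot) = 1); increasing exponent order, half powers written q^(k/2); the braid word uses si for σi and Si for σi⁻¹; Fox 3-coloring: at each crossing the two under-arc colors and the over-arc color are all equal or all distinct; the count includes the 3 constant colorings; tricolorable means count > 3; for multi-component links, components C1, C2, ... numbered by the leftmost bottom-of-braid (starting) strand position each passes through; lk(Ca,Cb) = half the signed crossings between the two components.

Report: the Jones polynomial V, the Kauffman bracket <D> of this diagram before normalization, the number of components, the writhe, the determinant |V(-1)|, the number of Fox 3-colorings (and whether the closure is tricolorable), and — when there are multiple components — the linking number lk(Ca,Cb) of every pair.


Jones polynomial: V(q) = 1
<D> = -A^-3; writhe -1
components 1, writhe -1 (11 crossings)
3-colorings: 3 of 3^11, det 1 — not tricolorable
note: |V(-1)| = 1: so not tricolorable, since 3 does not divide 1


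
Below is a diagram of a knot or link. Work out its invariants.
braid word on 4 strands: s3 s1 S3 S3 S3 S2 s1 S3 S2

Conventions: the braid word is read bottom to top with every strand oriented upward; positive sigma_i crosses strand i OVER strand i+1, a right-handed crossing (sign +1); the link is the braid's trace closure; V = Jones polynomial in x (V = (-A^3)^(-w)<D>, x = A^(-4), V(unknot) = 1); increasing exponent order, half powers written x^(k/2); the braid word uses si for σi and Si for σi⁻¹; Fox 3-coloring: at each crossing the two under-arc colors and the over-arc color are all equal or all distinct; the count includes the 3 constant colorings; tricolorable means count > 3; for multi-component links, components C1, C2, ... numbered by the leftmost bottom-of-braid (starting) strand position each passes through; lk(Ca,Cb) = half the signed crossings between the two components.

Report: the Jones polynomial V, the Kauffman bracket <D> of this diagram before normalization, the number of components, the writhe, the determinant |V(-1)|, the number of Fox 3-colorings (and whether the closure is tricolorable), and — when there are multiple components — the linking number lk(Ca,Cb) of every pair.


Jones polynomial: V(x) = x^-5 - 2x^-4 + 2x^-3 - 2x^-2 + 2x^-1 - 1 + x
<D> = -A^-13 + A^-9 - 2A^-5 + 2A^-1 - 2A^3 + 2A^7 - A^11; writhe -3
components 1, writhe -3 (9 crossings)
3-colorings: 3 of 3^9, det 11 — not tricolorable
note: w = -3 (over 9 crossings) is diagram-only; (-A^3)^(3) removes it from V


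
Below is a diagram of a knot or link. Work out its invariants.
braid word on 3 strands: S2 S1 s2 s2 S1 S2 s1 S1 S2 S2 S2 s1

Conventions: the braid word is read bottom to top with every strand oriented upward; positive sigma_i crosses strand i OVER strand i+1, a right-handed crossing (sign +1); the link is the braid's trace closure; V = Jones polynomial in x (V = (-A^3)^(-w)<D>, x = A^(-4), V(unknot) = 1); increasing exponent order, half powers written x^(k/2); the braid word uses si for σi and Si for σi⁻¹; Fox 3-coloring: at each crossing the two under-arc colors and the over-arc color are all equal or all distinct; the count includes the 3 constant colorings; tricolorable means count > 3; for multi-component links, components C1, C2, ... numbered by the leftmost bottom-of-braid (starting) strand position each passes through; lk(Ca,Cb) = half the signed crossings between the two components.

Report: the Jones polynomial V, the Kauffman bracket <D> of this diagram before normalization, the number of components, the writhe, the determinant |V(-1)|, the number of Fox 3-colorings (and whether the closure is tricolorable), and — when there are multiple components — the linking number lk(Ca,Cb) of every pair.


V = -x^-8 + x^-7 - 2x^-6 + 3x^-5 - 3x^-4 + 4x^-3 - 2x^-2 + 2x^-1 - 1
<D> = -A^-12 + 2A^-8 - 2A^-4 + 4 - 3A^4 + 3A^8 - 2A^12 + A^16 - A^20 (w = -4)
1 component over 12 crossings, w = -4
3 Fox colorings among 3^12, |V(-1)| = 19: not tricolorable
why: det 19 = |V(-1)|; not divisible by 3, so not tricolorable


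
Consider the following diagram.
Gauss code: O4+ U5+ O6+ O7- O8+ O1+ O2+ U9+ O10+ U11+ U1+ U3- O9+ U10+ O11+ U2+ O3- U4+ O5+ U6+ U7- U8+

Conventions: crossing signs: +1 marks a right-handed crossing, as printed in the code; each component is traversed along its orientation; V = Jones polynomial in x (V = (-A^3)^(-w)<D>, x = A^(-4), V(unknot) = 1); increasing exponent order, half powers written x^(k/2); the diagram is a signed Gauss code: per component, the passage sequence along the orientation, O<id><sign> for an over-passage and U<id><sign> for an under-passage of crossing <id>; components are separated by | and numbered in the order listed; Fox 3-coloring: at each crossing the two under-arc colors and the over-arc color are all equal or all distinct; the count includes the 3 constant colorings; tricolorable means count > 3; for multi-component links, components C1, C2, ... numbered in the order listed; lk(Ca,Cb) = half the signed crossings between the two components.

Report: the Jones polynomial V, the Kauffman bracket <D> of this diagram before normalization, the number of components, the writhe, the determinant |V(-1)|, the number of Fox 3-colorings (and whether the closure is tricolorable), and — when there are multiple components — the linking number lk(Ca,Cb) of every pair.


Jones polynomial: V(x) = x^2 + 2x^4 - 2x^5 + x^6 - 2x^7 + x^8
<D> = -A^-11 + 2A^-7 - A^-3 + 2A - 2A^5 - A^13; writhe +7
components 1, writhe +7 (11 crossings)
3-colorings: 27 of 3^11, det 9 — tricolorable
note: w = +7 shifts under R1 moves; the (-A^3)^(-7) factor cancels that in V


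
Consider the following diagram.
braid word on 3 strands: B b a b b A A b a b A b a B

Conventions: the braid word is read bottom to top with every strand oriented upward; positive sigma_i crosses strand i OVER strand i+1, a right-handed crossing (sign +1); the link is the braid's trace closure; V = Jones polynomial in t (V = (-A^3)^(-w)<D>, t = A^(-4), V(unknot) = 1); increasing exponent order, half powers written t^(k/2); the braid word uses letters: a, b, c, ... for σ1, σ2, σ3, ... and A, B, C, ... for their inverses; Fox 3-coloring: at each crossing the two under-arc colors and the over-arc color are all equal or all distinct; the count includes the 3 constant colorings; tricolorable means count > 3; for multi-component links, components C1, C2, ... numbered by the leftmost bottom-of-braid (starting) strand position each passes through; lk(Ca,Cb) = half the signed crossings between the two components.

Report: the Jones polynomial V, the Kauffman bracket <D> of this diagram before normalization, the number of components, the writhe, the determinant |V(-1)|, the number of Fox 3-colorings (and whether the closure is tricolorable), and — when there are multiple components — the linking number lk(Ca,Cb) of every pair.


Jones polynomial: V(t) = 2t - 2t^2 + 3t^3 - 3t^4 + 2t^5 - 2t^6 + t^7
<D> = A^-16 - 2A^-12 + 2A^-8 - 3A^-4 + 3 - 2A^4 + 2A^8; writhe +4
components 1, writhe +4 (14 crossings)
3-colorings: 9 of 3^14, det 15 — tricolorable
note: w = +4 (over 14 crossings) is diagram-only; (-A^3)^(-4) removes it from V


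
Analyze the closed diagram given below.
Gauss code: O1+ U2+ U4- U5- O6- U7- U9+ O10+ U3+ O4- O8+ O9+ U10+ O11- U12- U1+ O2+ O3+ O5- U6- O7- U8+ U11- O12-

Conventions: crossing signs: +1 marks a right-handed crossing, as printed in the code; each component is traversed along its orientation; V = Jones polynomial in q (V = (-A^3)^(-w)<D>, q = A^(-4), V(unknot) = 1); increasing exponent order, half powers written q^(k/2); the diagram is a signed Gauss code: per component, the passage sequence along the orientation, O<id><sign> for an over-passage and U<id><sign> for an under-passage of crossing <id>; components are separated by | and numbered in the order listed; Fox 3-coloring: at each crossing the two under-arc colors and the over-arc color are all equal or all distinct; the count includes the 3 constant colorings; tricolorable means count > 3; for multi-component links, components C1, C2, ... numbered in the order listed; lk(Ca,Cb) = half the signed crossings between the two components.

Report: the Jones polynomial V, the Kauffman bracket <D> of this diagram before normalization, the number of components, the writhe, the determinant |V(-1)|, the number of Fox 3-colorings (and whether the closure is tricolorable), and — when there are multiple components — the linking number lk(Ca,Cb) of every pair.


V(q) = -q^-3 + q^-2 - q^-1 + 3 - q + q^2 - q^3
bracket: -A^-12 + A^-8 - A^-4 + 3 - A^4 + A^8 - A^12, w = 0
1 component, writhe 0, over 12 crossings
det 9, colorings 27 of 3^12 — tricolorable
observation: w = 0 shifts under R1 moves; the (-A^3)^(0) factor cancels that in V


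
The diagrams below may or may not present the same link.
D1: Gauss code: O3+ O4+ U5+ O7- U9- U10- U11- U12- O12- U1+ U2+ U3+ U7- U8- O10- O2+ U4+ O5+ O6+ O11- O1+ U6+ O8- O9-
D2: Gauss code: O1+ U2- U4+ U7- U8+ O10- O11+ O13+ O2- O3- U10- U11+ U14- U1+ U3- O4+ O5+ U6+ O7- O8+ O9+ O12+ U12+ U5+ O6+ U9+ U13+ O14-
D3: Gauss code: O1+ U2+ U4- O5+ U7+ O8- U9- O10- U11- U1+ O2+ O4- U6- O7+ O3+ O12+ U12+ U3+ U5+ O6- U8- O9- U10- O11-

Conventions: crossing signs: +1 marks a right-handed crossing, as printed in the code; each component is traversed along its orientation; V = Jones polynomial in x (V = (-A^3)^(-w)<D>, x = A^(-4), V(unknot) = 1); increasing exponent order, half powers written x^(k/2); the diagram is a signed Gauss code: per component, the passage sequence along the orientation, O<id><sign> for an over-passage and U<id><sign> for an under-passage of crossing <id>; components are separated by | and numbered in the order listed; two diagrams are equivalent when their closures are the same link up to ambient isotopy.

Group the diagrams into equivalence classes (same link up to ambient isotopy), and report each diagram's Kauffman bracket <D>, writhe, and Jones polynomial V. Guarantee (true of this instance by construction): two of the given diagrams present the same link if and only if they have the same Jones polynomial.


equivalence classes: {D1} | {D2} | {D3}
D1 (bracket 1; 12 crossings at w = 0): V = 1
D2 (bracket -A^-4 + 1 + A^8; 14 crossings at w = +4): V = x + x^3 - x^4
V(D3) = x^-5 - 2x^-4 + 2x^-3 - 2x^-2 + 2x^-1 - 1 + x  [12 crossings, <D> = A^-4 - 1 + 2A^4 - 2A^8 + 2A^12 - 2A^16 + A^20, w = 0]
key observation: comparing 3 Jones polynomials yields 3 groups


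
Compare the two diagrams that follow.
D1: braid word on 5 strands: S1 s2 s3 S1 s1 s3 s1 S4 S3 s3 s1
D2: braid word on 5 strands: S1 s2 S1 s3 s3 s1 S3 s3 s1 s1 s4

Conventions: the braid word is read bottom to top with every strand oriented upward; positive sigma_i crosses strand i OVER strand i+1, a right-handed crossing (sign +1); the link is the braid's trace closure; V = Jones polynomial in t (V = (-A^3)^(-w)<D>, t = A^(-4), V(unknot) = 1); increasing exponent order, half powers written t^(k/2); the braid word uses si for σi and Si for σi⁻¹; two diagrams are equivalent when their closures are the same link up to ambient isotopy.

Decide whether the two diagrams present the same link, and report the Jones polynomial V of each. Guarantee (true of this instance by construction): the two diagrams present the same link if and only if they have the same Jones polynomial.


equivalent: yes
D1 (bracket A^-1 + A^7; 11 crossings at w = +3): V = -t^(1/2) - t^(5/2)
V(D2) = -t^(1/2) - t^(5/2)  [11 crossings, <D> = A^5 + A^13, w = +5]
observation: all 2 diagrams share one V(t), hence one class


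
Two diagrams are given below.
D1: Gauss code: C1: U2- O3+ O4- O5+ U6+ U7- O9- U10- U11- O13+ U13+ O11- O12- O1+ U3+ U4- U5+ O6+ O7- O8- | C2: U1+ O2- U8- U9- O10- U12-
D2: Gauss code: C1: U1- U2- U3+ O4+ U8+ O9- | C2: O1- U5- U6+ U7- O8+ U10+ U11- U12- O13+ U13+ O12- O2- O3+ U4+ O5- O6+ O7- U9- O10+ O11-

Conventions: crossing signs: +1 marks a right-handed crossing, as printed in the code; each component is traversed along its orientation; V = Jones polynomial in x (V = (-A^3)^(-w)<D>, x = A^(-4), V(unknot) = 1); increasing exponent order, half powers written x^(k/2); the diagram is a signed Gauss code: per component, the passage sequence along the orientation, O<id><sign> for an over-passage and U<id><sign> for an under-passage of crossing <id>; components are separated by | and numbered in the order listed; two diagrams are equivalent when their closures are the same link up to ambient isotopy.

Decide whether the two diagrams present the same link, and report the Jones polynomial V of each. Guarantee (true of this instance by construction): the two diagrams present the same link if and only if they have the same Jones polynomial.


equivalent: no
D1 (bracket A^-7 - A^-3 + A + A^9; 13 crossings at w = -3): V = -x^(-9/2) - x^(-5/2) + x^(-3/2) - x^(-1/2)
V(D2) = x^(-7/2) - 2x^(-5/2) + x^(-3/2) - 2x^(-1/2) + x^(1/2) - x^(3/2)  (w -1, c 13, <D> = A^-9 - A^-5 + 2A^-1 - A^3 + 2A^7 - A^11)
key observation: 2 values of V(x) split the 2 diagrams


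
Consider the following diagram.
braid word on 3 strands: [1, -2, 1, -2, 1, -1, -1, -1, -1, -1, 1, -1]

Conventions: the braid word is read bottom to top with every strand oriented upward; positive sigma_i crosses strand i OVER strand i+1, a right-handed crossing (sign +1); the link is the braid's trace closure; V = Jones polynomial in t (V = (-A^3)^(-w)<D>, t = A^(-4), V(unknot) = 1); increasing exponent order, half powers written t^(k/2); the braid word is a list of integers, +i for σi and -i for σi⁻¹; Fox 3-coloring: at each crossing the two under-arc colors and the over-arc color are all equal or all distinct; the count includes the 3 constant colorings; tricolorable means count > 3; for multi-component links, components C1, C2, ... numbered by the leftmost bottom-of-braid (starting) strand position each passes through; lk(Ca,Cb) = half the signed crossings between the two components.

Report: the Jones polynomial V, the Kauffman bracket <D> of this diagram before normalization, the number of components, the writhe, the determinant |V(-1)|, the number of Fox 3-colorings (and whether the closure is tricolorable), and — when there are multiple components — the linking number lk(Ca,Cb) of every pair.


V = -t^-6 + t^-5 - t^-4 + 2t^-3 - t^-2 + t^-1
<D> = A^-8 - A^-4 + 2 - A^4 + A^8 - A^12 (w = -4)
1 component over 12 crossings, w = -4
3 Fox colorings among 3^12, |V(-1)| = 7: not tricolorable
why: the span of V is 5, forcing >= 5 crossings in any diagram


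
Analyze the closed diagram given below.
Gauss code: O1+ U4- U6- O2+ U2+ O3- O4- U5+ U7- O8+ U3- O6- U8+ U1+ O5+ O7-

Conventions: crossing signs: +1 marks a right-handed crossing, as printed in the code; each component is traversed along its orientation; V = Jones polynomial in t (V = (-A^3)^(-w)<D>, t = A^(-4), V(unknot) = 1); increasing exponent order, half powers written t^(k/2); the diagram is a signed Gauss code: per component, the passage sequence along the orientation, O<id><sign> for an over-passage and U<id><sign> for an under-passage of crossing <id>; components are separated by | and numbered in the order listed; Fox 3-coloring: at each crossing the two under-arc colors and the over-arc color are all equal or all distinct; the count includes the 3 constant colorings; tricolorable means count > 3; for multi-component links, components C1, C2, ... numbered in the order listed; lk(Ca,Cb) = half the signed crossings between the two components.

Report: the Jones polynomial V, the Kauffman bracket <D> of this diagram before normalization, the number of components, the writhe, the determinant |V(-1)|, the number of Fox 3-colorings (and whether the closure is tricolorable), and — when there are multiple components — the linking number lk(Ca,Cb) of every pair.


V = 1
<D> = 1 (w = 0)
1 component over 8 crossings, w = 0
3 Fox colorings among 3^8, |V(-1)| = 1: not tricolorable
why: w = 0 shifts under R1 moves; the (-A^3)^(0) factor cancels that in V


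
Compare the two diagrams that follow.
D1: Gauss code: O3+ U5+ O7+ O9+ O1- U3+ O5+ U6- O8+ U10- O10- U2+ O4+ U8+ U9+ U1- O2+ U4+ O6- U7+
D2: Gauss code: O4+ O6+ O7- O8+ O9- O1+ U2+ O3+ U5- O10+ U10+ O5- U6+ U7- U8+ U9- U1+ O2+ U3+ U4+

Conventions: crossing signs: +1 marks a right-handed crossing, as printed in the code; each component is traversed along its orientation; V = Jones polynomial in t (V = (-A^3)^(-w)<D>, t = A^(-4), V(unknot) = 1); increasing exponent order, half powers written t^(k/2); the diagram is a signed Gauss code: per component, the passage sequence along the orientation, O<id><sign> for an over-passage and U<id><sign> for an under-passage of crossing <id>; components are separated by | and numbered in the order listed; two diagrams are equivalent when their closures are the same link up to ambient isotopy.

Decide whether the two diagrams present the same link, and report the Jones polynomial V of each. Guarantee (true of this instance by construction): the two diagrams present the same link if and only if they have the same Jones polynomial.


equivalent: no
V(D1) = t^2 + 2t^4 - 2t^5 + t^6 - 2t^7 + t^8  (w +4, c 10, <D> = A^-20 - 2A^-16 + A^-12 - 2A^-8 + 2A^-4 + A^4)
D2 (bracket -A^-4 + 1 + A^8; 10 crossings at w = +4): V = t + t^3 - t^4
why: V(t) takes 2 values over 2 diagrams, fixing the grouping


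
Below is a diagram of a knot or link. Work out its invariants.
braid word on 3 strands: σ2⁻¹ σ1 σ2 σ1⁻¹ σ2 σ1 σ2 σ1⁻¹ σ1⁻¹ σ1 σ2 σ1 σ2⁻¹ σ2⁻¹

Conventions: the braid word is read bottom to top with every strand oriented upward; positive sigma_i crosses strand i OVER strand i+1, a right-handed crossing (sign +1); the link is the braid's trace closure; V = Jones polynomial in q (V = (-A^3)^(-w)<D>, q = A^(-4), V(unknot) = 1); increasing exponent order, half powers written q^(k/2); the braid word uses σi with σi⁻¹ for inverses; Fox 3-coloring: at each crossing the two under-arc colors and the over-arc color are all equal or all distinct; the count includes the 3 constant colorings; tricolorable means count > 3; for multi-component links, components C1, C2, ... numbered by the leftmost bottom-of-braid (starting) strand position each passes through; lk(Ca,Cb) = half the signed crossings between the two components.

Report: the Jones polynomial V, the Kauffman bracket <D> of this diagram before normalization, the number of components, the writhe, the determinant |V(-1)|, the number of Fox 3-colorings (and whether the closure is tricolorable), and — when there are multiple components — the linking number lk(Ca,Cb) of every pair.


V(q) = -q^-1 + 2 - q + 2q^2 - q^3 + q^4 - q^5
bracket: -A^-14 + A^-10 - A^-6 + 2A^-2 - A^2 + 2A^6 - A^10, w = +2
1 component, writhe +2, over 14 crossings
det 9, colorings 9 of 3^14 — tricolorable
observation: V spans 6 powers of q: at least 6 crossings in any diagram


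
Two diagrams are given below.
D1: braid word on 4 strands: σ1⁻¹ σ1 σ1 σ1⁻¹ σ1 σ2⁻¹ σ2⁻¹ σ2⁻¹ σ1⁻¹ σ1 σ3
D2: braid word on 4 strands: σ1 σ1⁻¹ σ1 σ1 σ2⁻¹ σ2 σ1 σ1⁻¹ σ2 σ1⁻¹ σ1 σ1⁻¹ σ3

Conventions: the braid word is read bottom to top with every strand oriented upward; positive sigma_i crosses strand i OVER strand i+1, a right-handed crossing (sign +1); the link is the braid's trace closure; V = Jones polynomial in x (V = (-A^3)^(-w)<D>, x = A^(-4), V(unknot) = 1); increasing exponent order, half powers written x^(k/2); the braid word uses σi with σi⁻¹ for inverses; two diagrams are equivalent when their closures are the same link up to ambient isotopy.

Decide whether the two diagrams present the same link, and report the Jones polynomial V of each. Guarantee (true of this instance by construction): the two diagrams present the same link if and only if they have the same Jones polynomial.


equivalent: no
D1 (bracket -A - A^9 + A^13; 11 crossings at w = -1): V = -x^-4 + x^-3 + x^-1
D2 (bracket -A^9; 13 crossings at w = +3): V = 1
key observation: V(x) takes 2 values over 2 diagrams, fixing the grouping


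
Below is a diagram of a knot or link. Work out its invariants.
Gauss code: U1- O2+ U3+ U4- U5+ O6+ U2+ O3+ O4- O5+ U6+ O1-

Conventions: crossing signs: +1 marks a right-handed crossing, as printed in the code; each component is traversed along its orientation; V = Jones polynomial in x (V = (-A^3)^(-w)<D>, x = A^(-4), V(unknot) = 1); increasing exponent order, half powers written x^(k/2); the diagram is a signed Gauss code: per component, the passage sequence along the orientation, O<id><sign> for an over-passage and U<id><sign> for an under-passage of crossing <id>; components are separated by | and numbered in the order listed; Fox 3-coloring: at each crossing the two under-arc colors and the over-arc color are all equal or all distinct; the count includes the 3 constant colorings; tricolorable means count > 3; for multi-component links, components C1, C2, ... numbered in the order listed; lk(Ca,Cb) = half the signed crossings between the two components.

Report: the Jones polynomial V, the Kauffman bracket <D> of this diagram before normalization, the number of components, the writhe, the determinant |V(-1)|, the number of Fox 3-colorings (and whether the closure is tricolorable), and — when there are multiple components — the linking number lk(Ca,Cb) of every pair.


V(x) = x + x^3 - x^4
bracket: -A^-10 + A^-6 + A^2, w = +2
1 component, writhe +2, over 6 crossings
det 3, colorings 9 of 3^6 — tricolorable
observation: det 3 = |V(-1)|; divisible by 3, so tricolorable


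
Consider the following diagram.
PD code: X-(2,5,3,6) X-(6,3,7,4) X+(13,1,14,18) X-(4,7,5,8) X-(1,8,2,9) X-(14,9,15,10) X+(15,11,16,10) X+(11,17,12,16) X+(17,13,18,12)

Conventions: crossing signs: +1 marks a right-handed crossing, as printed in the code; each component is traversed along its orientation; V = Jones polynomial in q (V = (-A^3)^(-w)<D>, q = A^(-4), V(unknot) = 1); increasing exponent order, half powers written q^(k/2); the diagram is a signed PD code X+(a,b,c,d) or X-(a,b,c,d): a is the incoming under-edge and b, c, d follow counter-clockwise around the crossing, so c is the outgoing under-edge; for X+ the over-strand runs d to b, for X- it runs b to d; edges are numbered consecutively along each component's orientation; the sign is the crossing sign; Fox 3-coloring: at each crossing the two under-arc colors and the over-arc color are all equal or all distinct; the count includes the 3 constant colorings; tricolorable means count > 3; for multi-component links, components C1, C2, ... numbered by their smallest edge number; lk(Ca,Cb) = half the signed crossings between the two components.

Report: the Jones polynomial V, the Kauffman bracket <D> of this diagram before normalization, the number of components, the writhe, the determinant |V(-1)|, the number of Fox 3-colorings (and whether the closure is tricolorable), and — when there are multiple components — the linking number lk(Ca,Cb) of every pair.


V = -q^-3 + q^-2 - q^-1 + 3 - q + q^2 - q^3
<D> = A^-15 - A^-11 + A^-7 - 3A^-3 + A - A^5 + A^9 (w = -1)
1 component over 9 crossings, w = -1
27 Fox colorings among 3^9, |V(-1)| = 9: tricolorable
why: palindromic: swapping q for 1/q fixes V


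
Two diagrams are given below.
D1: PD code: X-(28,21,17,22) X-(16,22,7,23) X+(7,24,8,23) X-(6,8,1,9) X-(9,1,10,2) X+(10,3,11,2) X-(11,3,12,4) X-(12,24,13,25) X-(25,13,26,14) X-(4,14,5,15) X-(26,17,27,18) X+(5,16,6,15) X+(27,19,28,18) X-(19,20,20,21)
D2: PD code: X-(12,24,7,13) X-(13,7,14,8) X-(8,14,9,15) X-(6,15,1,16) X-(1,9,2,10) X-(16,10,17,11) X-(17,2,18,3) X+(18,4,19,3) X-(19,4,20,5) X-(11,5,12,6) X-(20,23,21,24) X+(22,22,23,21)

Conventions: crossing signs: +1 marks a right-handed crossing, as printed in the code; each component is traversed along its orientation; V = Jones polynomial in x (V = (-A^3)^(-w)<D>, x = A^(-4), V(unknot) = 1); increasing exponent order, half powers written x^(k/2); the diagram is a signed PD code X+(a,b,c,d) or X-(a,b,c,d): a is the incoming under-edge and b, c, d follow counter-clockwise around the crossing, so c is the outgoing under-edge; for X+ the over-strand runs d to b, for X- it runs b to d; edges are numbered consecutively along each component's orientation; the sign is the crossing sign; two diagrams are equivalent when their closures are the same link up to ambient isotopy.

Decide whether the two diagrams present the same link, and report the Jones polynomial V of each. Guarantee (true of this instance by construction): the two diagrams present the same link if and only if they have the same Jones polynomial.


same link: no
V(D1) = x^-5 + 2x^-3 + x^-1  [14 crossings, <D> = A^-14 + 2A^-6 + A^2, w = -6]
D2 (bracket A^-12 + A^-4 + A^4 + A^12; 12 crossings at w = -8): V = x^-9 + x^-7 + x^-5 + x^-3
note: 2 classes among 2 diagrams; unequal V(x) rules out equality


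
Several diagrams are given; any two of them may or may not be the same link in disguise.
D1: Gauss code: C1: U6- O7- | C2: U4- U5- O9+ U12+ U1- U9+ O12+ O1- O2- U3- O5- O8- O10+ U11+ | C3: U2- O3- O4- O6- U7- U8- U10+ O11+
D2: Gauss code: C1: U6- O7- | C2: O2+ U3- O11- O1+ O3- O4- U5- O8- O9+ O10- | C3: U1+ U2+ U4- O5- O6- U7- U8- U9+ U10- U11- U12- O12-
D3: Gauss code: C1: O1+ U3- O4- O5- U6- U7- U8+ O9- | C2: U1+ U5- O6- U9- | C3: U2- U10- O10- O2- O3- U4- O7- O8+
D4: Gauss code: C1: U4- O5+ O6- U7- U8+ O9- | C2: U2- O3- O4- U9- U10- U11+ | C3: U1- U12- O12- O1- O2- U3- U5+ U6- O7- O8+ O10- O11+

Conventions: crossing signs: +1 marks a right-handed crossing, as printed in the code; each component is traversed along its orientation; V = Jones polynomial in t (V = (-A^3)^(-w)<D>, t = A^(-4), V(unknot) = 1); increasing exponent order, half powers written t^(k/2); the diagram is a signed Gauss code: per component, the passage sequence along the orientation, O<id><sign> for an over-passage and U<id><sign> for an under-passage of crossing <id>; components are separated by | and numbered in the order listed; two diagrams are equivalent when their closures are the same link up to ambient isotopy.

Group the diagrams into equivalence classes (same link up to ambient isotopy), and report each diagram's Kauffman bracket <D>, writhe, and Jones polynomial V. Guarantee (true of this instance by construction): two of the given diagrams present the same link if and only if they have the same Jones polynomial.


equivalence classes: {D1, D2, D3, D4}
D1 (bracket A^-8 + 2 + A^8; 12 crossings at w = -4): V = t^-5 + 2t^-3 + t^-1
V(D2) = t^-5 + 2t^-3 + t^-1  [12 crossings, <D> = A^-14 + 2A^-6 + A^2, w = -6]
V(D3) = t^-5 + 2t^-3 + t^-1  (w -6, c 10, <D> = A^-14 + 2A^-6 + A^2)
V(D4) = t^-5 + 2t^-3 + t^-1  [12 crossings, <D> = A^-14 + 2A^-6 + A^2, w = -6]
key observation: one V(t) for all 4 diagrams — one class (guaranteed)


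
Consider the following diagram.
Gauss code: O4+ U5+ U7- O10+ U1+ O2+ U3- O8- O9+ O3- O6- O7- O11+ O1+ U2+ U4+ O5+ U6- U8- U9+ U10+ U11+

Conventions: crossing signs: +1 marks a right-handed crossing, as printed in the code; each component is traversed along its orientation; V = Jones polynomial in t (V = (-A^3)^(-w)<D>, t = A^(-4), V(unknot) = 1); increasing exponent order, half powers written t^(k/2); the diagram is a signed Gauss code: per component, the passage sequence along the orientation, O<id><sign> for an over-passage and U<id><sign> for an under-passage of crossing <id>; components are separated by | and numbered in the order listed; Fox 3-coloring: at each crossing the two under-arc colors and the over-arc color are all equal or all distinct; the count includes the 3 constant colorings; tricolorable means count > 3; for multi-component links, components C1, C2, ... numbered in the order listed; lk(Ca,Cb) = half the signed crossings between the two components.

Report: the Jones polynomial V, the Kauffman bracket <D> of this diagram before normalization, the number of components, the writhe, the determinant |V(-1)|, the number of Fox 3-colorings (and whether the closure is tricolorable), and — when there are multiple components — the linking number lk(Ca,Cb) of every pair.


V(t) = t + t^3 - t^4
bracket: A^-7 - A^-3 - A^5, w = +3
1 component, writhe +3, over 11 crossings
det 3, colorings 9 of 3^11 — tricolorable
observation: V spans 3 powers of t: at least 3 crossings in any diagram


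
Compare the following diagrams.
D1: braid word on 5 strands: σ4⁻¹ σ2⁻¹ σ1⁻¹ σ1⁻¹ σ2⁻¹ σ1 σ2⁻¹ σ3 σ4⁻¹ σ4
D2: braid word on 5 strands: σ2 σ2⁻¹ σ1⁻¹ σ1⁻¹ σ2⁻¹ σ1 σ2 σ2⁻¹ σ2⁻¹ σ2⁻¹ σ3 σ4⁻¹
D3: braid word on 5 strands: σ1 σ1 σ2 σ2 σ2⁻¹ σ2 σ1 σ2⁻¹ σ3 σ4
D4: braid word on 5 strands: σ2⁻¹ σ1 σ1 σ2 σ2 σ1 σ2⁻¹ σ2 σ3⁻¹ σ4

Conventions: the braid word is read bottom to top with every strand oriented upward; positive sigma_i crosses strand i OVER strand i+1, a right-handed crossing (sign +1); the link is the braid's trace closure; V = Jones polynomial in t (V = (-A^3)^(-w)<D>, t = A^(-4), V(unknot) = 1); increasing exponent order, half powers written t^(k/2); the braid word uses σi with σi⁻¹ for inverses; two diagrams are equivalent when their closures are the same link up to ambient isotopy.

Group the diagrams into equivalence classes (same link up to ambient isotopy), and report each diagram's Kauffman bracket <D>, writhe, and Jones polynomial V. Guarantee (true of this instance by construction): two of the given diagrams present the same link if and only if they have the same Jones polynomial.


classes: {D1, D2} | {D3, D4}
V(D1) = -t^-6 + t^-5 - t^-4 + 2t^-3 - t^-2 + t^-1  [10 crossings, <D> = A^-8 - A^-4 + 2 - A^4 + A^8 - A^12, w = -4]
V(D2) = -t^-6 + t^-5 - t^-4 + 2t^-3 - t^-2 + t^-1  [12 crossings, <D> = A^-8 - A^-4 + 2 - A^4 + A^8 - A^12, w = -4]
V(D3) = t - t^2 + 2t^3 - t^4 + t^5 - t^6  [10 crossings, <D> = -A^-6 + A^-2 - A^2 + 2A^6 - A^10 + A^14, w = +6]
V(D4) = t - t^2 + 2t^3 - t^4 + t^5 - t^6  (w +4, c 10, <D> = -A^-12 + A^-8 - A^-4 + 2 - A^4 + A^8)
note: comparing 4 Jones polynomials yields 2 groups


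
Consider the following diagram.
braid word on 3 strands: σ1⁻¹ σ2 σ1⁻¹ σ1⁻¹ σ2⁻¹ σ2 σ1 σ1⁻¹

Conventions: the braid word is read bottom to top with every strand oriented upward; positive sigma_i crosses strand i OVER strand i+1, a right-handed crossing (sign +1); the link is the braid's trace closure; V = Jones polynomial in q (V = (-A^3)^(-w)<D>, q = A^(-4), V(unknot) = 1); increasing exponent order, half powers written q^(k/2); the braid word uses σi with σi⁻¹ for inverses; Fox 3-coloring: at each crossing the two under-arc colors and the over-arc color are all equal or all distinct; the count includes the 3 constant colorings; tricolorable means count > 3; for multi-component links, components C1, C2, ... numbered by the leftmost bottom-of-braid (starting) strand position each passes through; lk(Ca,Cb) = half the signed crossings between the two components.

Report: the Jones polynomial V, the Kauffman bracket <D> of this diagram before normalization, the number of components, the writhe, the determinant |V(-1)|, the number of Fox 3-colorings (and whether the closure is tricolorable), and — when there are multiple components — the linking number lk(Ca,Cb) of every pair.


V(q) = -q^-4 + q^-3 + q^-1
bracket: A^-2 + A^6 - A^10, w = -2
1 component, writhe -2, over 8 crossings
det 3, colorings 9 of 3^8 — tricolorable
observation: |V(-1)| = 3: so tricolorable, since 3 divides 3


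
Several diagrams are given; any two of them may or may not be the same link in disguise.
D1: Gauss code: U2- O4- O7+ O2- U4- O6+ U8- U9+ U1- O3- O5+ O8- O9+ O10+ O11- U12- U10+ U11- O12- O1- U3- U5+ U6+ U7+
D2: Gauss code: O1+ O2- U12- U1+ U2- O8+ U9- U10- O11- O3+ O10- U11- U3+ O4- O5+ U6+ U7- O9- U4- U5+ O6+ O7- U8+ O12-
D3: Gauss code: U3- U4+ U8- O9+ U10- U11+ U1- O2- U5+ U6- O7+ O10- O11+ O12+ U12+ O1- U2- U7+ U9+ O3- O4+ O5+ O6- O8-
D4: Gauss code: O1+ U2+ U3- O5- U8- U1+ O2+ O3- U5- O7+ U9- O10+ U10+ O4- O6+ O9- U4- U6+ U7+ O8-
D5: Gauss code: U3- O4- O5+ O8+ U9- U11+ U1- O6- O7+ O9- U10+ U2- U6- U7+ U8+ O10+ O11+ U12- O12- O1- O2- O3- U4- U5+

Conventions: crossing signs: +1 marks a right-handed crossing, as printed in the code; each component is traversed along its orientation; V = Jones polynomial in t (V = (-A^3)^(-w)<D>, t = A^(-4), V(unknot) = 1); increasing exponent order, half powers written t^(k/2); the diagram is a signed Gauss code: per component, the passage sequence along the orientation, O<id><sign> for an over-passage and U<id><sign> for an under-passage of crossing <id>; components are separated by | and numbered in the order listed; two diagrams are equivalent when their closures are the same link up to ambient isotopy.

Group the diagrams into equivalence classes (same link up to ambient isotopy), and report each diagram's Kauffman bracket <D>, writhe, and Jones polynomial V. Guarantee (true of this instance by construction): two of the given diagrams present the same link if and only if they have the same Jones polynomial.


equivalence classes: {D1, D2, D3, D4, D5}
D1 (bracket A^-6; 12 crossings at w = -2): V = 1
V(D2) = 1  (w -2, c 12, <D> = A^-6)
V(D3) = 1  (w 0, c 12, <D> = 1)
V(D4) = 1  [10 crossings, <D> = 1, w = 0]
D5 (bracket A^-6; 12 crossings at w = -2): V = 1
key observation: one V(t) for all 5 diagrams — one class (guaranteed)


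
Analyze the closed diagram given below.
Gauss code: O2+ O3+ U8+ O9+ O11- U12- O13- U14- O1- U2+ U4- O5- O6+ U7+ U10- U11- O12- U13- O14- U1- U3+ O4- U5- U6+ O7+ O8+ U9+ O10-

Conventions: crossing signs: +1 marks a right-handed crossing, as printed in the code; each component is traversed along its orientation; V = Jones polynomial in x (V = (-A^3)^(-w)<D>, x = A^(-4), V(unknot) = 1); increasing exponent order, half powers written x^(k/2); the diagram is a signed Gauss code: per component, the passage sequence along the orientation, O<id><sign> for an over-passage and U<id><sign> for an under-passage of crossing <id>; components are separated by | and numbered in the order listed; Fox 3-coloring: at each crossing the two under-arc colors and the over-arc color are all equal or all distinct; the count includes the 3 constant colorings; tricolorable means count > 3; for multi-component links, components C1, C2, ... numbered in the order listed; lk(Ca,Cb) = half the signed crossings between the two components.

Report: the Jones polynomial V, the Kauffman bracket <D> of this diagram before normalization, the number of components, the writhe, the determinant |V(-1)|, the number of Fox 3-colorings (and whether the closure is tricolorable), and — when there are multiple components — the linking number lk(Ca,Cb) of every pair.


Jones polynomial: V(x) = -x^-6 + x^-5 - 2x^-4 + 3x^-3 - 2x^-2 + 3x^-1 - 1 + x - x^2
<D> = -A^-14 + A^-10 - A^-6 + 3A^-2 - 2A^2 + 3A^6 - 2A^10 + A^14 - A^18; writhe -2
components 1, writhe -2 (14 crossings)
3-colorings: 9 of 3^14, det 15 — tricolorable
note: |V(-1)| = 15: so tricolorable, since 3 divides 15


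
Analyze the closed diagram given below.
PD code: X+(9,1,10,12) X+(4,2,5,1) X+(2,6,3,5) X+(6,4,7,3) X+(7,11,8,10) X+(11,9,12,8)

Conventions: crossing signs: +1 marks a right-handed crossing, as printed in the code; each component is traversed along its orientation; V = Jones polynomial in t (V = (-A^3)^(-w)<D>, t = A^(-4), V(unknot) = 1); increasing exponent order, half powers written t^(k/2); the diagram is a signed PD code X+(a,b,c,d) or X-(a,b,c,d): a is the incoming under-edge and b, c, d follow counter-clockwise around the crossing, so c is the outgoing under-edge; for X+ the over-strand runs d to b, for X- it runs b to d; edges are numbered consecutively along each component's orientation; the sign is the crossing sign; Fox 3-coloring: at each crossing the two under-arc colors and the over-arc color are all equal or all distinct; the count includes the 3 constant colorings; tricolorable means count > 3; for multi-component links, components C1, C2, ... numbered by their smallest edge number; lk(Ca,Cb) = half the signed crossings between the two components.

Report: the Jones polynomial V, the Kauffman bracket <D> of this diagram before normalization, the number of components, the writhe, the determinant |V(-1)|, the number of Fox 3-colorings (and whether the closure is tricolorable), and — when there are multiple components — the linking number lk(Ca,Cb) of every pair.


V = t^2 + 2t^4 - 2t^5 + t^6 - 2t^7 + t^8
<D> = A^-14 - 2A^-10 + A^-6 - 2A^-2 + 2A^2 + A^10 (w = +6)
1 component over 6 crossings, w = +6
27 Fox colorings among 3^6, |V(-1)| = 9: tricolorable
why: det 9 = |V(-1)|; divisible by 3, so tricolorable


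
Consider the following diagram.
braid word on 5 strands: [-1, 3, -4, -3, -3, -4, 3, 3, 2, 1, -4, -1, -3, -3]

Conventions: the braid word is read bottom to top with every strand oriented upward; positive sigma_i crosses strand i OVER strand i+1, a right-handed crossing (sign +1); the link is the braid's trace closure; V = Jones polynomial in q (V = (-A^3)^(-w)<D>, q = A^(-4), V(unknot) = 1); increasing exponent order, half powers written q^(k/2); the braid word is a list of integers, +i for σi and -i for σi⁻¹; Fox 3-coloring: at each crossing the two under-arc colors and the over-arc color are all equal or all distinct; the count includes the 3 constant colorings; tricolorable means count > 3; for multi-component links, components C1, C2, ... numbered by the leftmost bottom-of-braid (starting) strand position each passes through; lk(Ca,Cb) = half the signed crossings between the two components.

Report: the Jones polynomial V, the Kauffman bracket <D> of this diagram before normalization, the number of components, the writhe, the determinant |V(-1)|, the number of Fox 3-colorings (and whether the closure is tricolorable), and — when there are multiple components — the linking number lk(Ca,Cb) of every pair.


V(q) = -q^-6 + q^-5 - q^-4 + 2q^-3 - q^-2 + q^-1
bracket: A^-8 - A^-4 + 2 - A^4 + A^8 - A^12, w = -4
1 component, writhe -4, over 14 crossings
det 7, colorings 3 of 3^14 — not tricolorable
observation: |V(-1)| = 7: so not tricolorable, since 3 does not divide 7


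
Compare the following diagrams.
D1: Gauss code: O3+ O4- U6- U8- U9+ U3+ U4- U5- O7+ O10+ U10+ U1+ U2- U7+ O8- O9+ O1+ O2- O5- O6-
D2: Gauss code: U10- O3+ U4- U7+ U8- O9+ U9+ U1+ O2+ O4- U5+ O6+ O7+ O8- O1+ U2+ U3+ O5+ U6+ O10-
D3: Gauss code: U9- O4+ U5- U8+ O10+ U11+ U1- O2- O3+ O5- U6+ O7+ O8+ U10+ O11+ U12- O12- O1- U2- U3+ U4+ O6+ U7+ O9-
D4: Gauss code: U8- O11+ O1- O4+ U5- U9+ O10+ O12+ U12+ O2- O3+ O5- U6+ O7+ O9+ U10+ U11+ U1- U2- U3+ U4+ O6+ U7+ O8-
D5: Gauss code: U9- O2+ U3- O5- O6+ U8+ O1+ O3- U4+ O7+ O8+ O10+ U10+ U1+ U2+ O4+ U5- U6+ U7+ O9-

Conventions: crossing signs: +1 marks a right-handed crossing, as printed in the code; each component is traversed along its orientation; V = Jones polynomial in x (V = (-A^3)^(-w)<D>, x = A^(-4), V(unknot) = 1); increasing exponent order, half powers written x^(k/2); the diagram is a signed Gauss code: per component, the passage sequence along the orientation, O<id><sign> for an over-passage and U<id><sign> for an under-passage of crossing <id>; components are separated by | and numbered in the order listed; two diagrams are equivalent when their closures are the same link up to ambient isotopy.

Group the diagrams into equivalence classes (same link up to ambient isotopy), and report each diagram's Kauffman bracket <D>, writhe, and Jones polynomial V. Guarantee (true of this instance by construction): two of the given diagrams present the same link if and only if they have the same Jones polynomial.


grouping into links: {D1} | {D2, D3, D4, D5}
V(D1) = 1  (w 0, c 10, <D> = 1)
V(D2) = x - x^2 + 2x^3 - x^4 + x^5 - x^6  (w +4, c 10, <D> = -A^-12 + A^-8 - A^-4 + 2 - A^4 + A^8)
V(D3) = x - x^2 + 2x^3 - x^4 + x^5 - x^6  (w +2, c 12, <D> = -A^-18 + A^-14 - A^-10 + 2A^-6 - A^-2 + A^2)
D4 (bracket -A^-12 + A^-8 - A^-4 + 2 - A^4 + A^8; 12 crossings at w = +4): V = x - x^2 + 2x^3 - x^4 + x^5 - x^6
V(D5) = x - x^2 + 2x^3 - x^4 + x^5 - x^6  [10 crossings, <D> = -A^-12 + A^-8 - A^-4 + 2 - A^4 + A^8, w = +4]
key observation: V(x) takes 2 values over 5 diagrams, fixing the grouping
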